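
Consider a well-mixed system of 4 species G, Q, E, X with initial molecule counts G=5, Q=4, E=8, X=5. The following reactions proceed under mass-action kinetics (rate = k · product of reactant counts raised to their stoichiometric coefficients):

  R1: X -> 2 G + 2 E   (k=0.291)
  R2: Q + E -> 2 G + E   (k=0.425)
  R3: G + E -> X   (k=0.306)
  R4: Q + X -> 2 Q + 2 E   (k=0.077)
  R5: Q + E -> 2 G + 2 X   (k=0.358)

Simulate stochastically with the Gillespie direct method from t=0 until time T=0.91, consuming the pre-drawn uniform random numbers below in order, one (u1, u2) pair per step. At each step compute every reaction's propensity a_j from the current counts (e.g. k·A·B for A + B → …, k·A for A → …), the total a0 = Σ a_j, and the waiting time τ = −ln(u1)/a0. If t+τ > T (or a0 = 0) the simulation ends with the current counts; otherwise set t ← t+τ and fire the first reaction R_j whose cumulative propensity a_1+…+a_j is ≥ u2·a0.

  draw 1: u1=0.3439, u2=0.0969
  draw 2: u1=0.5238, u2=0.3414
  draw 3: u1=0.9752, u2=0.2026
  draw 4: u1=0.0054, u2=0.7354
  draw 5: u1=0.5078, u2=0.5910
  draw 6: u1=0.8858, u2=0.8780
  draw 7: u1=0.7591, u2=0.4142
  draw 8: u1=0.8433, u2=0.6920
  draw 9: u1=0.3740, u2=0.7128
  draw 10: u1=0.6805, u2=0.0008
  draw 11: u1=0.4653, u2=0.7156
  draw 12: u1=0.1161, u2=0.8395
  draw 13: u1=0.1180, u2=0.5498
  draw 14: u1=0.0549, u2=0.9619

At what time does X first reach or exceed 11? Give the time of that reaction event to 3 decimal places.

Threshold first reached at t = 0.263

t=0.000: G=5 Q=4 E=8 X=5
Draw 1: a1=1.455, a2=13.600, a3=12.240, a4=1.540, a5=11.456, a0=40.291; τ=−ln(0.3439)/40.291=0.026 → t=0.026; u2·a0=0.0969·40.291=3.904; a1=1.455 < 3.904 ≤ a1+a2=15.055 → R2 fires; G=7 Q=3 E=8 X=5
Draw 2: a1=1.455, a2=10.200, a3=17.136, a4=1.155, a5=8.592, a0=38.538; τ=−ln(0.5238)/38.538=0.017 → t=0.043; u2·a0=0.3414·38.538=13.157; a1+a2=11.655 < 13.157 ≤ a1+…+a3=28.791 → R3 fires; G=6 Q=3 E=7 X=6
Draw 3: a1=1.746, a2=8.925, a3=12.852, a4=1.386, a5=7.518, a0=32.427; τ=−ln(0.9752)/32.427=0.001 → t=0.044; u2·a0=0.2026·32.427=6.570; a1=1.746 < 6.570 ≤ a1+a2=10.671 → R2 fires; G=8 Q=2 E=7 X=6
Draw 4: a1=1.746, a2=5.950, a3=17.136, a4=0.924, a5=5.012, a0=30.768; τ=−ln(0.0054)/30.768=0.170 → t=0.214; u2·a0=0.7354·30.768=22.627; a1+a2=7.696 < 22.627 ≤ a1+…+a3=24.832 → R3 fires; G=7 Q=2 E=6 X=7
Draw 5: a1=2.037, a2=5.100, a3=12.852, a4=1.078, a5=4.296, a0=25.363; τ=−ln(0.5078)/25.363=0.027 → t=0.240; u2·a0=0.5910·25.363=14.990; a1+a2=7.137 < 14.990 ≤ a1+…+a3=19.989 → R3 fires; G=6 Q=2 E=5 X=8
Draw 6: a1=2.328, a2=4.250, a3=9.180, a4=1.232, a5=3.580, a0=20.570; τ=−ln(0.8858)/20.570=0.006 → t=0.246; u2·a0=0.8780·20.570=18.060; a1+…+a4=16.990 < 18.060 ≤ a1+…+a5=20.570 → R5 fires; G=8 Q=1 E=4 X=10
Draw 7: a1=2.910, a2=1.700, a3=9.792, a4=0.770, a5=1.432, a0=16.604; τ=−ln(0.7591)/16.604=0.017 → t=0.263; u2·a0=0.4142·16.604=6.877; a1+a2=4.610 < 6.877 ≤ a1+…+a3=14.402 → R3 fires; G=7 Q=1 E=3 X=11
Draw 8: a1=3.201, a2=1.275, a3=6.426, a4=0.847, a5=1.074, a0=12.823; τ=−ln(0.8433)/12.823=0.013 → t=0.276; u2·a0=0.6920·12.823=8.874; a1+a2=4.476 < 8.874 ≤ a1+…+a3=10.902 → R3 fires; G=6 Q=1 E=2 X=12
Draw 9: a1=3.492, a2=0.850, a3=3.672, a4=0.924, a5=0.716, a0=9.654; τ=−ln(0.3740)/9.654=0.102 → t=0.378; u2·a0=0.7128·9.654=6.881; a1+a2=4.342 < 6.881 ≤ a1+…+a3=8.014 → R3 fires; G=5 Q=1 E=1 X=13
Draw 10: a1=3.783, a2=0.425, a3=1.530, a4=1.001, a5=0.358, a0=7.097; τ=−ln(0.6805)/7.097=0.054 → t=0.432; u2·a0=0.0008·7.097=0.006 ≤ a1=3.783 → R1 fires; G=7 Q=1 E=3 X=12
Draw 11: a1=3.492, a2=1.275, a3=6.426, a4=0.924, a5=1.074, a0=13.191; τ=−ln(0.4653)/13.191=0.058 → t=0.490; u2·a0=0.7156·13.191=9.439; a1+a2=4.767 < 9.439 ≤ a1+…+a3=11.193 → R3 fires; G=6 Q=1 E=2 X=13
Draw 12: a1=3.783, a2=0.850, a3=3.672, a4=1.001, a5=0.716, a0=10.022; τ=−ln(0.1161)/10.022=0.215 → t=0.705; u2·a0=0.8395·10.022=8.413; a1+…+a3=8.305 < 8.413 ≤ a1+…+a4=9.306 → R4 fires; G=6 Q=2 E=4 X=12
Draw 13: a1=3.492, a2=3.400, a3=7.344, a4=1.848, a5=2.864, a0=18.948; τ=−ln(0.1180)/18.948=0.113 → t=0.818; u2·a0=0.5498·18.948=10.418; a1+a2=6.892 < 10.418 ≤ a1+…+a3=14.236 → R3 fires; G=5 Q=2 E=3 X=13
Draw 14: a1=3.783, a2=2.550, a3=4.590, a4=2.002, a5=2.148, a0=15.073; τ=−ln(0.0549)/15.073=0.193 → t=1.011 > T=0.91: stop.
X first becomes ≥ 11 when it reaches 11 at the event at t=0.263.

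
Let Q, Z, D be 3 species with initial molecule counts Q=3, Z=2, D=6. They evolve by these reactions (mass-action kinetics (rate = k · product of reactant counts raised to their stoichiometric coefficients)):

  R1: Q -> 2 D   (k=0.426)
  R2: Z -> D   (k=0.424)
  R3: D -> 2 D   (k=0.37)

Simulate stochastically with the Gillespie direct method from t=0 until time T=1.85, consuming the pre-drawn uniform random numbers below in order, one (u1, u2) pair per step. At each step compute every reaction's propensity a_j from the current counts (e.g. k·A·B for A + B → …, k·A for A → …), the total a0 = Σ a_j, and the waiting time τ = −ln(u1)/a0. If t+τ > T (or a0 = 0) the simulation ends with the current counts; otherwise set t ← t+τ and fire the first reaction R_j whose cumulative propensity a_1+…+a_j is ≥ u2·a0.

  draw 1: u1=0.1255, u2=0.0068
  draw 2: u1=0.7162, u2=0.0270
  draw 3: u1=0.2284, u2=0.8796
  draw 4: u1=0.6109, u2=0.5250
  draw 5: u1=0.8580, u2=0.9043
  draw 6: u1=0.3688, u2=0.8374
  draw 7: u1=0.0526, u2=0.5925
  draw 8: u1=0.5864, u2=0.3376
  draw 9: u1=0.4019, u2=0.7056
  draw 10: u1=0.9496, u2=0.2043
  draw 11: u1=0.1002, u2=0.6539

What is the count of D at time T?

t=0.000: Q=3 Z=2 D=6
Draw 1: a1=1.278, a2=0.848, a3=2.220, a0=4.346; τ=−ln(0.1255)/4.346=0.478 → t=0.478; u2·a0=0.0068·4.346=0.030 ≤ a1=1.278 → R1 fires; Q=2 Z=2 D=8
Draw 2: a1=0.852, a2=0.848, a3=2.960, a0=4.660; τ=−ln(0.7162)/4.660=0.072 → t=0.549; u2·a0=0.0270·4.660=0.126 ≤ a1=0.852 → R1 fires; Q=1 Z=2 D=10
Draw 3: a1=0.426, a2=0.848, a3=3.700, a0=4.974; τ=−ln(0.2284)/4.974=0.297 → t=0.846; u2·a0=0.8796·4.974=4.375; a1+a2=1.274 < 4.375 ≤ a1+…+a3=4.974 → R3 fires; Q=1 Z=2 D=11
Draw 4: a1=0.426, a2=0.848, a3=4.070, a0=5.344; τ=−ln(0.6109)/5.344=0.092 → t=0.938; u2·a0=0.5250·5.344=2.806; a1+a2=1.274 < 2.806 ≤ a1+…+a3=5.344 → R3 fires; Q=1 Z=2 D=12
Draw 5: a1=0.426, a2=0.848, a3=4.440, a0=5.714; τ=−ln(0.8580)/5.714=0.027 → t=0.965; u2·a0=0.9043·5.714=5.167; a1+a2=1.274 < 5.167 ≤ a1+…+a3=5.714 → R3 fires; Q=1 Z=2 D=13
Draw 6: a1=0.426, a2=0.848, a3=4.810, a0=6.084; τ=−ln(0.3688)/6.084=0.164 → t=1.129; u2·a0=0.8374·6.084=5.095; a1+a2=1.274 < 5.095 ≤ a1+…+a3=6.084 → R3 fires; Q=1 Z=2 D=14
Draw 7: a1=0.426, a2=0.848, a3=5.180, a0=6.454; τ=−ln(0.0526)/6.454=0.456 → t=1.585; u2·a0=0.5925·6.454=3.824; a1+a2=1.274 < 3.824 ≤ a1+…+a3=6.454 → R3 fires; Q=1 Z=2 D=15
Draw 8: a1=0.426, a2=0.848, a3=5.550, a0=6.824; τ=−ln(0.5864)/6.824=0.078 → t=1.664; u2·a0=0.3376·6.824=2.304; a1+a2=1.274 < 2.304 ≤ a1+…+a3=6.824 → R3 fires; Q=1 Z=2 D=16
Draw 9: a1=0.426, a2=0.848, a3=5.920, a0=7.194; τ=−ln(0.4019)/7.194=0.127 → t=1.790; u2·a0=0.7056·7.194=5.076; a1+a2=1.274 < 5.076 ≤ a1+…+a3=7.194 → R3 fires; Q=1 Z=2 D=17
Draw 10: a1=0.426, a2=0.848, a3=6.290, a0=7.564; τ=−ln(0.9496)/7.564=0.007 → t=1.797; u2·a0=0.2043·7.564=1.545; a1+a2=1.274 < 1.545 ≤ a1+…+a3=7.564 → R3 fires; Q=1 Z=2 D=18
Draw 11: a1=0.426, a2=0.848, a3=6.660, a0=7.934; τ=−ln(0.1002)/7.934=0.290 → t=2.087 > T=1.85: stop.
Read off D at T=1.85: 18

D at T = 18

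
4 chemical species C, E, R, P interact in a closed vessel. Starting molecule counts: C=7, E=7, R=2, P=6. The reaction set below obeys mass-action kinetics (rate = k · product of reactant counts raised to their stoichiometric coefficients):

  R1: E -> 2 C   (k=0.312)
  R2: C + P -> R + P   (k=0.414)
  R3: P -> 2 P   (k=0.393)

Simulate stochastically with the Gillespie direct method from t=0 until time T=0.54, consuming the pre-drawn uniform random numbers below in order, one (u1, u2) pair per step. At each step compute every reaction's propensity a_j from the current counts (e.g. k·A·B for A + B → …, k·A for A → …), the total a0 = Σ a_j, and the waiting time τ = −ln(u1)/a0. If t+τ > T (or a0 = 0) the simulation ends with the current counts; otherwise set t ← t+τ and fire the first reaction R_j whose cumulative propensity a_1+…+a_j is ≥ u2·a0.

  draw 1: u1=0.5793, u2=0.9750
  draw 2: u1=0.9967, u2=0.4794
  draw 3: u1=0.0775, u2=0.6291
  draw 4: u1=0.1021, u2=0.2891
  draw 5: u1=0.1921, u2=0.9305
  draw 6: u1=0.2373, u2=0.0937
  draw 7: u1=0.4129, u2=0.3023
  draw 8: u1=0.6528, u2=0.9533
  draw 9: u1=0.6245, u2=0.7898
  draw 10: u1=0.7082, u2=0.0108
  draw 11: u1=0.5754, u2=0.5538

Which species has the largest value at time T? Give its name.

Dominant species at T: P

t=0.000: C=7 E=7 R=2 P=6
Draw 1: a1=2.184, a2=17.388, a3=2.358, a0=21.930; τ=−ln(0.5793)/21.930=0.025 → t=0.025; u2·a0=0.9750·21.930=21.382; a1+a2=19.572 < 21.382 ≤ a1+…+a3=21.930 → R3 fires; C=7 E=7 R=2 P=7
Draw 2: a1=2.184, a2=20.286, a3=2.751, a0=25.221; τ=−ln(0.9967)/25.221=0.000 → t=0.025; u2·a0=0.4794·25.221=12.091; a1=2.184 < 12.091 ≤ a1+a2=22.470 → R2 fires; C=6 E=7 R=3 P=7
Draw 3: a1=2.184, a2=17.388, a3=2.751, a0=22.323; τ=−ln(0.0775)/22.323=0.115 → t=0.140; u2·a0=0.6291·22.323=14.043; a1=2.184 < 14.043 ≤ a1+a2=19.572 → R2 fires; C=5 E=7 R=4 P=7
Draw 4: a1=2.184, a2=14.490, a3=2.751, a0=19.425; τ=−ln(0.1021)/19.425=0.117 → t=0.257; u2·a0=0.2891·19.425=5.616; a1=2.184 < 5.616 ≤ a1+a2=16.674 → R2 fires; C=4 E=7 R=5 P=7
Draw 5: a1=2.184, a2=11.592, a3=2.751, a0=16.527; τ=−ln(0.1921)/16.527=0.100 → t=0.357; u2·a0=0.9305·16.527=15.378; a1+a2=13.776 < 15.378 ≤ a1+…+a3=16.527 → R3 fires; C=4 E=7 R=5 P=8
Draw 6: a1=2.184, a2=13.248, a3=3.144, a0=18.576; τ=−ln(0.2373)/18.576=0.077 → t=0.434; u2·a0=0.0937·18.576=1.741 ≤ a1=2.184 → R1 fires; C=6 E=6 R=5 P=8
Draw 7: a1=1.872, a2=19.872, a3=3.144, a0=24.888; τ=−ln(0.4129)/24.888=0.036 → t=0.470; u2·a0=0.3023·24.888=7.524; a1=1.872 < 7.524 ≤ a1+a2=21.744 → R2 fires; C=5 E=6 R=6 P=8
Draw 8: a1=1.872, a2=16.560, a3=3.144, a0=21.576; τ=−ln(0.6528)/21.576=0.020 → t=0.490; u2·a0=0.9533·21.576=20.568; a1+a2=18.432 < 20.568 ≤ a1+…+a3=21.576 → R3 fires; C=5 E=6 R=6 P=9
Draw 9: a1=1.872, a2=18.630, a3=3.537, a0=24.039; τ=−ln(0.6245)/24.039=0.020 → t=0.509; u2·a0=0.7898·24.039=18.986; a1=1.872 < 18.986 ≤ a1+a2=20.502 → R2 fires; C=4 E=6 R=7 P=9
Draw 10: a1=1.872, a2=14.904, a3=3.537, a0=20.313; τ=−ln(0.7082)/20.313=0.017 → t=0.526; u2·a0=0.0108·20.313=0.219 ≤ a1=1.872 → R1 fires; C=6 E=5 R=7 P=9
Draw 11: a1=1.560, a2=22.356, a3=3.537, a0=27.453; τ=−ln(0.5754)/27.453=0.020 → t=0.546 > T=0.54: stop.
At T=0.54: C=6 E=5 R=7 P=9; the largest is P.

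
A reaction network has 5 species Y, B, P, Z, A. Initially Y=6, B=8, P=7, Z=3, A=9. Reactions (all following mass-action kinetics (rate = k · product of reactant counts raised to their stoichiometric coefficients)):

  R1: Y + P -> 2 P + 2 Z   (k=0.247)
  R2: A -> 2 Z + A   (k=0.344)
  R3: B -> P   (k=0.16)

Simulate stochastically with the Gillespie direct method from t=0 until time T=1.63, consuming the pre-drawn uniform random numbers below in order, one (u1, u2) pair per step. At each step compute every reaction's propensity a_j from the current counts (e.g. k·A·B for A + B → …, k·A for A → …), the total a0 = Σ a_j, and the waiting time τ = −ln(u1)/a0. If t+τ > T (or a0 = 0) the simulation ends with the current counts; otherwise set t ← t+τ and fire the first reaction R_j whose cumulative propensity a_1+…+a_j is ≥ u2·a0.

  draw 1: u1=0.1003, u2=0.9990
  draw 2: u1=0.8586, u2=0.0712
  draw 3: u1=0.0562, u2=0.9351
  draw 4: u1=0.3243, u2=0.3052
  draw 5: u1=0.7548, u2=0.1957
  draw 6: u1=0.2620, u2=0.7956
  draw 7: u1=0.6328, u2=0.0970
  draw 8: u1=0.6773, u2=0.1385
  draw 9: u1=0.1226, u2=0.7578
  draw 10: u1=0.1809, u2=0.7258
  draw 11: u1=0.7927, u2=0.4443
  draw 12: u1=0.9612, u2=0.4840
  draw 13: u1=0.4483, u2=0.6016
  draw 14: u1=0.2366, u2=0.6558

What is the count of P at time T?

t=0.000: Y=6 B=8 P=7 Z=3 A=9
Draw 1: a1=10.374, a2=3.096, a3=1.280, a0=14.750; τ=−ln(0.1003)/14.750=0.156 → t=0.156; u2·a0=0.9990·14.750=14.735; a1+a2=13.470 < 14.735 ≤ a1+…+a3=14.750 → R3 fires; Y=6 B=7 P=8 Z=3 A=9
Draw 2: a1=11.856, a2=3.096, a3=1.120, a0=16.072; τ=−ln(0.8586)/16.072=0.009 → t=0.165; u2·a0=0.0712·16.072=1.144 ≤ a1=11.856 → R1 fires; Y=5 B=7 P=9 Z=5 A=9
Draw 3: a1=11.115, a2=3.096, a3=1.120, a0=15.331; τ=−ln(0.0562)/15.331=0.188 → t=0.353; u2·a0=0.9351·15.331=14.336; a1+a2=14.211 < 14.336 ≤ a1+…+a3=15.331 → R3 fires; Y=5 B=6 P=10 Z=5 A=9
Draw 4: a1=12.350, a2=3.096, a3=0.960, a0=16.406; τ=−ln(0.3243)/16.406=0.069 → t=0.422; u2·a0=0.3052·16.406=5.007 ≤ a1=12.350 → R1 fires; Y=4 B=6 P=11 Z=7 A=9
Draw 5: a1=10.868, a2=3.096, a3=0.960, a0=14.924; τ=−ln(0.7548)/14.924=0.019 → t=0.441; u2·a0=0.1957·14.924=2.921 ≤ a1=10.868 → R1 fires; Y=3 B=6 P=12 Z=9 A=9
Draw 6: a1=8.892, a2=3.096, a3=0.960, a0=12.948; τ=−ln(0.2620)/12.948=0.103 → t=0.544; u2·a0=0.7956·12.948=10.301; a1=8.892 < 10.301 ≤ a1+a2=11.988 → R2 fires; Y=3 B=6 P=12 Z=11 A=9
Draw 7: a1=8.892, a2=3.096, a3=0.960, a0=12.948; τ=−ln(0.6328)/12.948=0.035 → t=0.579; u2·a0=0.0970·12.948=1.256 ≤ a1=8.892 → R1 fires; Y=2 B=6 P=13 Z=13 A=9
Draw 8: a1=6.422, a2=3.096, a3=0.960, a0=10.478; τ=−ln(0.6773)/10.478=0.037 → t=0.617; u2·a0=0.1385·10.478=1.451 ≤ a1=6.422 → R1 fires; Y=1 B=6 P=14 Z=15 A=9
Draw 9: a1=3.458, a2=3.096, a3=0.960, a0=7.514; τ=−ln(0.1226)/7.514=0.279 → t=0.896; u2·a0=0.7578·7.514=5.694; a1=3.458 < 5.694 ≤ a1+a2=6.554 → R2 fires; Y=1 B=6 P=14 Z=17 A=9
Draw 10: a1=3.458, a2=3.096, a3=0.960, a0=7.514; τ=−ln(0.1809)/7.514=0.228 → t=1.124; u2·a0=0.7258·7.514=5.454; a1=3.458 < 5.454 ≤ a1+a2=6.554 → R2 fires; Y=1 B=6 P=14 Z=19 A=9
Draw 11: a1=3.458, a2=3.096, a3=0.960, a0=7.514; τ=−ln(0.7927)/7.514=0.031 → t=1.154; u2·a0=0.4443·7.514=3.338 ≤ a1=3.458 → R1 fires; Y=0 B=6 P=15 Z=21 A=9
Draw 12: a1=0.000, a2=3.096, a3=0.960, a0=4.056; τ=−ln(0.9612)/4.056=0.010 → t=1.164; u2·a0=0.4840·4.056=1.963; a1=0.000 < 1.963 ≤ a1+a2=3.096 → R2 fires; Y=0 B=6 P=15 Z=23 A=9
Draw 13: a1=0.000, a2=3.096, a3=0.960, a0=4.056; τ=−ln(0.4483)/4.056=0.198 → t=1.362; u2·a0=0.6016·4.056=2.440; a1=0.000 < 2.440 ≤ a1+a2=3.096 → R2 fires; Y=0 B=6 P=15 Z=25 A=9
Draw 14: a1=0.000, a2=3.096, a3=0.960, a0=4.056; τ=−ln(0.2366)/4.056=0.355 → t=1.717 > T=1.63: stop.
Read off P at T=1.63: 15

P at T = 15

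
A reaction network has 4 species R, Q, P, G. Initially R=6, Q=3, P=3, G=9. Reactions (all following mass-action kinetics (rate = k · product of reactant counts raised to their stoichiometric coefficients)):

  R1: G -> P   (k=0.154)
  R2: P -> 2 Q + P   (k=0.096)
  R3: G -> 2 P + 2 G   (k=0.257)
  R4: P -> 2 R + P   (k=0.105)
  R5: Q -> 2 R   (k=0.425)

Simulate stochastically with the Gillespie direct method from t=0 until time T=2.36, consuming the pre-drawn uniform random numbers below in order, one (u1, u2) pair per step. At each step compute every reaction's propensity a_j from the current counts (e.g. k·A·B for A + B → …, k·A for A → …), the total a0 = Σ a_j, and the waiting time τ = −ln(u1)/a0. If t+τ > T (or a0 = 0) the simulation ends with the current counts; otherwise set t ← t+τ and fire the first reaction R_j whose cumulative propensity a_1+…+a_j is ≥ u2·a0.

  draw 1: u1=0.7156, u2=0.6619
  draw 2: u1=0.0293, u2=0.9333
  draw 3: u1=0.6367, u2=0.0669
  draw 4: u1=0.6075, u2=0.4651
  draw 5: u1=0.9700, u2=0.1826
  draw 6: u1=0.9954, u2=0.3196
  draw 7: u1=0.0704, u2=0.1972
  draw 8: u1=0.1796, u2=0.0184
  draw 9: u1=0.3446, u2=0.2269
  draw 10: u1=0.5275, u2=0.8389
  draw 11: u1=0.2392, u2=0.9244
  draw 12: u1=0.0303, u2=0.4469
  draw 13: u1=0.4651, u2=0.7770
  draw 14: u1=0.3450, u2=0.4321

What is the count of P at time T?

P at T = 12

t=0.000: R=6 Q=3 P=3 G=9
Draw 1: a1=1.386, a2=0.288, a3=2.313, a4=0.315, a5=1.275, a0=5.577; τ=−ln(0.7156)/5.577=0.060 → t=0.060; u2·a0=0.6619·5.577=3.691; a1+a2=1.674 < 3.691 ≤ a1+…+a3=3.987 → R3 fires; R=6 Q=3 P=5 G=10
Draw 2: a1=1.540, a2=0.480, a3=2.570, a4=0.525, a5=1.275, a0=6.390; τ=−ln(0.0293)/6.390=0.552 → t=0.612; u2·a0=0.9333·6.390=5.964; a1+…+a4=5.115 < 5.964 ≤ a1+…+a5=6.390 → R5 fires; R=8 Q=2 P=5 G=10
Draw 3: a1=1.540, a2=0.480, a3=2.570, a4=0.525, a5=0.850, a0=5.965; τ=−ln(0.6367)/5.965=0.076 → t=0.688; u2·a0=0.0669·5.965=0.399 ≤ a1=1.540 → R1 fires; R=8 Q=2 P=6 G=9
Draw 4: a1=1.386, a2=0.576, a3=2.313, a4=0.630, a5=0.850, a0=5.755; τ=−ln(0.6075)/5.755=0.087 → t=0.775; u2·a0=0.4651·5.755=2.677; a1+a2=1.962 < 2.677 ≤ a1+…+a3=4.275 → R3 fires; R=8 Q=2 P=8 G=10
Draw 5: a1=1.540, a2=0.768, a3=2.570, a4=0.840, a5=0.850, a0=6.568; τ=−ln(0.9700)/6.568=0.005 → t=0.779; u2·a0=0.1826·6.568=1.199 ≤ a1=1.540 → R1 fires; R=8 Q=2 P=9 G=9
Draw 6: a1=1.386, a2=0.864, a3=2.313, a4=0.945, a5=0.850, a0=6.358; τ=−ln(0.9954)/6.358=0.001 → t=0.780; u2·a0=0.3196·6.358=2.032; a1=1.386 < 2.032 ≤ a1+a2=2.250 → R2 fires; R=8 Q=4 P=9 G=9
Draw 7: a1=1.386, a2=0.864, a3=2.313, a4=0.945, a5=1.700, a0=7.208; τ=−ln(0.0704)/7.208=0.368 → t=1.148; u2·a0=0.1972·7.208=1.421; a1=1.386 < 1.421 ≤ a1+a2=2.250 → R2 fires; R=8 Q=6 P=9 G=9
Draw 8: a1=1.386, a2=0.864, a3=2.313, a4=0.945, a5=2.550, a0=8.058; τ=−ln(0.1796)/8.058=0.213 → t=1.361; u2·a0=0.0184·8.058=0.148 ≤ a1=1.386 → R1 fires; R=8 Q=6 P=10 G=8
Draw 9: a1=1.232, a2=0.960, a3=2.056, a4=1.050, a5=2.550, a0=7.848; τ=−ln(0.3446)/7.848=0.136 → t=1.497; u2·a0=0.2269·7.848=1.781; a1=1.232 < 1.781 ≤ a1+a2=2.192 → R2 fires; R=8 Q=8 P=10 G=8
Draw 10: a1=1.232, a2=0.960, a3=2.056, a4=1.050, a5=3.400, a0=8.698; τ=−ln(0.5275)/8.698=0.074 → t=1.571; u2·a0=0.8389·8.698=7.297; a1+…+a4=5.298 < 7.297 ≤ a1+…+a5=8.698 → R5 fires; R=10 Q=7 P=10 G=8
Draw 11: a1=1.232, a2=0.960, a3=2.056, a4=1.050, a5=2.975, a0=8.273; τ=−ln(0.2392)/8.273=0.173 → t=1.744; u2·a0=0.9244·8.273=7.648; a1+…+a4=5.298 < 7.648 ≤ a1+…+a5=8.273 → R5 fires; R=12 Q=6 P=10 G=8
Draw 12: a1=1.232, a2=0.960, a3=2.056, a4=1.050, a5=2.550, a0=7.848; τ=−ln(0.0303)/7.848=0.446 → t=2.189; u2·a0=0.4469·7.848=3.507; a1+a2=2.192 < 3.507 ≤ a1+…+a3=4.248 → R3 fires; R=12 Q=6 P=12 G=9
Draw 13: a1=1.386, a2=1.152, a3=2.313, a4=1.260, a5=2.550, a0=8.661; τ=−ln(0.4651)/8.661=0.088 → t=2.277; u2·a0=0.7770·8.661=6.730; a1+…+a4=6.111 < 6.730 ≤ a1+…+a5=8.661 → R5 fires; R=14 Q=5 P=12 G=9
Draw 14: a1=1.386, a2=1.152, a3=2.313, a4=1.260, a5=2.125, a0=8.236; τ=−ln(0.3450)/8.236=0.129 → t=2.407 > T=2.36: stop.
Read off P at T=2.36: 12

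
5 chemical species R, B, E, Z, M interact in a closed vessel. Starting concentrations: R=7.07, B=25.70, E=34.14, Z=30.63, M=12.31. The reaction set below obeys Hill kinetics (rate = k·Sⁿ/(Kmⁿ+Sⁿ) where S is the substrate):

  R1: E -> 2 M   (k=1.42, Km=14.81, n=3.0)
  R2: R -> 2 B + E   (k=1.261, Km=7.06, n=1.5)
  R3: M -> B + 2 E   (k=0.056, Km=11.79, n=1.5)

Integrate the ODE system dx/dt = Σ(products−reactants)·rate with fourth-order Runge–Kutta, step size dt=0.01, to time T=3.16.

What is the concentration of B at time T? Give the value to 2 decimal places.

B at T = 29.37

RK4 with dt=0.01: 316 steps to T=3.16. Trajectory (selected grid times):
t=0.00: R=7.07 B=25.70 E=34.14 Z=30.63 M=12.31
t=0.35: R=6.85 B=26.15 E=33.92 Z=30.63 M=13.22
t=0.70: R=6.64 B=26.58 E=33.70 Z=30.63 M=14.12
t=1.05: R=6.43 B=27.01 E=33.47 Z=30.63 M=15.03
t=1.40: R=6.23 B=27.43 E=33.24 Z=30.63 M=15.93
t=1.76: R=6.03 B=27.85 E=33.00 Z=30.63 M=16.86
t=2.11: R=5.83 B=28.24 E=32.76 Z=30.63 M=17.75
t=2.46: R=5.65 B=28.63 E=32.52 Z=30.63 M=18.65
t=2.81: R=5.47 B=29.01 E=32.27 Z=30.63 M=19.54
t=3.16: R=5.29 B=29.37 E=32.02 Z=30.63 M=20.44
Read off B at T=3.16: 29.37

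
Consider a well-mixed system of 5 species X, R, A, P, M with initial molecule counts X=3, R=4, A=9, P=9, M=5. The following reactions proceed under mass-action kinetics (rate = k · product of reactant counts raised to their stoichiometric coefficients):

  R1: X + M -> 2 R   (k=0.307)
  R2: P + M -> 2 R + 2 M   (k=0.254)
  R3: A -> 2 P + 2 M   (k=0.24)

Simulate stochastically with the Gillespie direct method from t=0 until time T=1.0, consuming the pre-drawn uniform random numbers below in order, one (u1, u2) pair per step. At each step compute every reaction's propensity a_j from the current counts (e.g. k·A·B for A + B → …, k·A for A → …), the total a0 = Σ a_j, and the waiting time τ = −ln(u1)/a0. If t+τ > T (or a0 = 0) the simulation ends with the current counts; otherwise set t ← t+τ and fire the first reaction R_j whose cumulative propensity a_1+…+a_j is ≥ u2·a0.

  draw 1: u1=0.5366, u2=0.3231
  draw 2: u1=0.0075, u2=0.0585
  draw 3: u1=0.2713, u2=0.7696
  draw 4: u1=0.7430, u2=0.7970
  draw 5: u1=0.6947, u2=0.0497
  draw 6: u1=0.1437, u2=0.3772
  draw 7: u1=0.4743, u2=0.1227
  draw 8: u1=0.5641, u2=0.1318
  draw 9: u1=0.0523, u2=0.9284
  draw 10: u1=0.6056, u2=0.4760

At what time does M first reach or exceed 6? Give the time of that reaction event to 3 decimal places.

Threshold first reached at t = 0.034

t=0.000: X=3 R=4 A=9 P=9 M=5
Draw 1: a1=4.605, a2=11.430, a3=2.160, a0=18.195; τ=−ln(0.5366)/18.195=0.034 → t=0.034; u2·a0=0.3231·18.195=5.879; a1=4.605 < 5.879 ≤ a1+a2=16.035 → R2 fires; X=3 R=6 A=9 P=8 M=6
Draw 2: a1=5.526, a2=12.192, a3=2.160, a0=19.878; τ=−ln(0.0075)/19.878=0.246 → t=0.280; u2·a0=0.0585·19.878=1.163 ≤ a1=5.526 → R1 fires; X=2 R=8 A=9 P=8 M=5
Draw 3: a1=3.070, a2=10.160, a3=2.160, a0=15.390; τ=−ln(0.2713)/15.390=0.085 → t=0.365; u2·a0=0.7696·15.390=11.844; a1=3.070 < 11.844 ≤ a1+a2=13.230 → R2 fires; X=2 R=10 A=9 P=7 M=6
Draw 4: a1=3.684, a2=10.668, a3=2.160, a0=16.512; τ=−ln(0.7430)/16.512=0.018 → t=0.383; u2·a0=0.7970·16.512=13.160; a1=3.684 < 13.160 ≤ a1+a2=14.352 → R2 fires; X=2 R=12 A=9 P=6 M=7
Draw 5: a1=4.298, a2=10.668, a3=2.160, a0=17.126; τ=−ln(0.6947)/17.126=0.021 → t=0.404; u2·a0=0.0497·17.126=0.851 ≤ a1=4.298 → R1 fires; X=1 R=14 A=9 P=6 M=6
Draw 6: a1=1.842, a2=9.144, a3=2.160, a0=13.146; τ=−ln(0.1437)/13.146=0.148 → t=0.552; u2·a0=0.3772·13.146=4.959; a1=1.842 < 4.959 ≤ a1+a2=10.986 → R2 fires; X=1 R=16 A=9 P=5 M=7
Draw 7: a1=2.149, a2=8.890, a3=2.160, a0=13.199; τ=−ln(0.4743)/13.199=0.057 → t=0.608; u2·a0=0.1227·13.199=1.620 ≤ a1=2.149 → R1 fires; X=0 R=18 A=9 P=5 M=6
Draw 8: a1=0.000, a2=7.620, a3=2.160, a0=9.780; τ=−ln(0.5641)/9.780=0.059 → t=0.667; u2·a0=0.1318·9.780=1.289; a1=0.000 < 1.289 ≤ a1+a2=7.620 → R2 fires; X=0 R=20 A=9 P=4 M=7
Draw 9: a1=0.000, a2=7.112, a3=2.160, a0=9.272; τ=−ln(0.0523)/9.272=0.318 → t=0.985; u2·a0=0.9284·9.272=8.608; a1+a2=7.112 < 8.608 ≤ a1+…+a3=9.272 → R3 fires; X=0 R=20 A=8 P=6 M=9
Draw 10: a1=0.000, a2=13.716, a3=1.920, a0=15.636; τ=−ln(0.6056)/15.636=0.032 → t=1.017 > T=1.0: stop.
M first becomes ≥ 6 when it reaches 6 at the event at t=0.034.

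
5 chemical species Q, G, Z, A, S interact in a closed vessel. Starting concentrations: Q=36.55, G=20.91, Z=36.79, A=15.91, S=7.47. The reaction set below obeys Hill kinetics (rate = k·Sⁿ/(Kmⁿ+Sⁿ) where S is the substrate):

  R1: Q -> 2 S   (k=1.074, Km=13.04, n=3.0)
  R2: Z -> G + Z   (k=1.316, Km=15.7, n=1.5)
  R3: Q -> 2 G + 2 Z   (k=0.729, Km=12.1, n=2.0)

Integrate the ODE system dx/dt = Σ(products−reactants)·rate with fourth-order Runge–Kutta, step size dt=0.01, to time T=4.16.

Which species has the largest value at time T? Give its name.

Dominant species at T: Z

RK4 with dt=0.01: 416 steps to T=4.16. Trajectory (selected grid times):
t=0.00: Q=36.55 G=20.91 Z=36.79 A=15.91 S=7.47
t=0.46: Q=35.78 G=21.99 Z=37.39 A=15.91 S=8.41
t=0.92: Q=35.01 G=23.07 Z=37.99 A=15.91 S=9.35
t=1.39: Q=34.22 G=24.17 Z=38.60 A=15.91 S=10.31
t=1.85: Q=33.46 G=25.24 Z=39.20 A=15.91 S=11.25
t=2.31: Q=32.70 G=26.32 Z=39.79 A=15.91 S=12.18
t=2.77: Q=31.94 G=27.39 Z=40.38 A=15.91 S=13.11
t=3.24: Q=31.17 G=28.49 Z=40.98 A=15.91 S=14.05
t=3.70: Q=30.42 G=29.56 Z=41.56 A=15.91 S=14.97
t=4.16: Q=29.67 G=30.63 Z=42.13 A=15.91 S=15.88
At T=4.16: Q=29.67 G=30.63 Z=42.13 A=15.91 S=15.88; the largest is Z.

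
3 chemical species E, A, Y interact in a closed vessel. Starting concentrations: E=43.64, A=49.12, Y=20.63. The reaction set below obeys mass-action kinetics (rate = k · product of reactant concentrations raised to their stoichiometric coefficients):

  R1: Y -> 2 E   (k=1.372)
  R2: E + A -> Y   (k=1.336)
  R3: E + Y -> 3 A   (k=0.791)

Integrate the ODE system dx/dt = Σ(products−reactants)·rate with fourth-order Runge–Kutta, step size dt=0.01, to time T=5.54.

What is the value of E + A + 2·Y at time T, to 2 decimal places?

Value at T = 134.02

Check how each reaction changes W = E + A + 2·Y (weight of products minus weight of reactants):
R1: Y -> 2 E: (1·2) − (2·1) = 2 − 2 = 0
R2: E + A -> Y: (2·1) − (1·1 + 1·1) = 2 − 2 = 0
R3: E + Y -> 3 A: (1·3) − (1·1 + 2·1) = 3 − 3 = 0
Every reaction leaves W unchanged, so W is conserved and no simulation is needed: W(T) = W(0) = 43.64 + 49.12 + 2·20.63 = 134.02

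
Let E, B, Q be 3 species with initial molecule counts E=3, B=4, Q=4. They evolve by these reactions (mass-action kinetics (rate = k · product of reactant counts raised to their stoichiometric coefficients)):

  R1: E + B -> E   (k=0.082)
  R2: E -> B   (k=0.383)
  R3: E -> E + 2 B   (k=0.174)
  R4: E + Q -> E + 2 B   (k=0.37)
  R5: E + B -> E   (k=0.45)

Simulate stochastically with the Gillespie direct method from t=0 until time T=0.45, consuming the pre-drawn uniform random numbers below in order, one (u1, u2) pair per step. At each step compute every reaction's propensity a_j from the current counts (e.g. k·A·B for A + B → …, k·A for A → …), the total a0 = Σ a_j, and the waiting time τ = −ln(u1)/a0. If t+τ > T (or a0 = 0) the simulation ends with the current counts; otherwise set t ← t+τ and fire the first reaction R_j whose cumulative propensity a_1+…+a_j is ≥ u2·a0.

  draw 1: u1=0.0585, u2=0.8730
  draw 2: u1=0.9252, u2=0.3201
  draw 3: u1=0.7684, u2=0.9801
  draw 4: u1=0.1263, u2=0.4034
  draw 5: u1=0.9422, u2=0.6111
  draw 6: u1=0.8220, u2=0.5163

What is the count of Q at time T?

t=0.000: E=3 B=4 Q=4
Draw 1: a1=0.984, a2=1.149, a3=0.522, a4=4.440, a5=5.400, a0=12.495; τ=−ln(0.0585)/12.495=0.227 → t=0.227; u2·a0=0.8730·12.495=10.908; a1+…+a4=7.095 < 10.908 ≤ a1+…+a5=12.495 → R5 fires; E=3 B=3 Q=4
Draw 2: a1=0.738, a2=1.149, a3=0.522, a4=4.440, a5=4.050, a0=10.899; τ=−ln(0.9252)/10.899=0.007 → t=0.234; u2·a0=0.3201·10.899=3.489; a1+…+a3=2.409 < 3.489 ≤ a1+…+a4=6.849 → R4 fires; E=3 B=5 Q=3
Draw 3: a1=1.230, a2=1.149, a3=0.522, a4=3.330, a5=6.750, a0=12.981; τ=−ln(0.7684)/12.981=0.020 → t=0.255; u2·a0=0.9801·12.981=12.723; a1+…+a4=6.231 < 12.723 ≤ a1+…+a5=12.981 → R5 fires; E=3 B=4 Q=3
Draw 4: a1=0.984, a2=1.149, a3=0.522, a4=3.330, a5=5.400, a0=11.385; τ=−ln(0.1263)/11.385=0.182 → t=0.436; u2·a0=0.4034·11.385=4.593; a1+…+a3=2.655 < 4.593 ≤ a1+…+a4=5.985 → R4 fires; E=3 B=6 Q=2
Draw 5: a1=1.476, a2=1.149, a3=0.522, a4=2.220, a5=8.100, a0=13.467; τ=−ln(0.9422)/13.467=0.004 → t=0.441; u2·a0=0.6111·13.467=8.230; a1+…+a4=5.367 < 8.230 ≤ a1+…+a5=13.467 → R5 fires; E=3 B=5 Q=2
Draw 6: a1=1.230, a2=1.149, a3=0.522, a4=2.220, a5=6.750, a0=11.871; τ=−ln(0.8220)/11.871=0.017 → t=0.457 > T=0.45: stop.
Read off Q at T=0.45: 2

Q at T = 2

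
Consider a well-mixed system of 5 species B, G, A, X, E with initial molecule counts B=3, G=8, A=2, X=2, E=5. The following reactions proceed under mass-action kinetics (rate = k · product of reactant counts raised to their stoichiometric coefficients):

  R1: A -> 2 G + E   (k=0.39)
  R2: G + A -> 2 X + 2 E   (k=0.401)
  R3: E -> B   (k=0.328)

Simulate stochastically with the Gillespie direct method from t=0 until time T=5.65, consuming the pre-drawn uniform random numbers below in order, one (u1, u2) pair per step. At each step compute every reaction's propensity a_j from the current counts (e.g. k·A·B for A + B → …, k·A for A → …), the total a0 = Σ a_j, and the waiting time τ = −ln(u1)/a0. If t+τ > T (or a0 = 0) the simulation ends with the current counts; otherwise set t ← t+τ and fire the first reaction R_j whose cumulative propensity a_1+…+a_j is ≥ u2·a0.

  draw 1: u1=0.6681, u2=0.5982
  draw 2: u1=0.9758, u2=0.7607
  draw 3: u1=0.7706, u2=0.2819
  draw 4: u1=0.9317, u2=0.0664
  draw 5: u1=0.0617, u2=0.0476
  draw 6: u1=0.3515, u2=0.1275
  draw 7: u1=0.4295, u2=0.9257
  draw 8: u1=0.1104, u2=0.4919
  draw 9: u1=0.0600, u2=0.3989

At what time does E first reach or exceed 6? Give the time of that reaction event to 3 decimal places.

Threshold first reached at t = 0.046

t=0.000: B=3 G=8 A=2 X=2 E=5
Draw 1: a1=0.780, a2=6.416, a3=1.640, a0=8.836; τ=−ln(0.6681)/8.836=0.046 → t=0.046; u2·a0=0.5982·8.836=5.286; a1=0.780 < 5.286 ≤ a1+a2=7.196 → R2 fires; B=3 G=7 A=1 X=4 E=7
Draw 2: a1=0.390, a2=2.807, a3=2.296, a0=5.493; τ=−ln(0.9758)/5.493=0.004 → t=0.050; u2·a0=0.7607·5.493=4.179; a1+a2=3.197 < 4.179 ≤ a1+…+a3=5.493 → R3 fires; B=4 G=7 A=1 X=4 E=6
Draw 3: a1=0.390, a2=2.807, a3=1.968, a0=5.165; τ=−ln(0.7706)/5.165=0.050 → t=0.101; u2·a0=0.2819·5.165=1.456; a1=0.390 < 1.456 ≤ a1+a2=3.197 → R2 fires; B=4 G=6 A=0 X=6 E=8
Draw 4: a1=0.000, a2=0.000, a3=2.624, a0=2.624; τ=−ln(0.9317)/2.624=0.027 → t=0.128; u2·a0=0.0664·2.624=0.174; a1+a2=0.000 < 0.174 ≤ a1+…+a3=2.624 → R3 fires; B=5 G=6 A=0 X=6 E=7
Draw 5: a1=0.000, a2=0.000, a3=2.296, a0=2.296; τ=−ln(0.0617)/2.296=1.213 → t=1.341; u2·a0=0.0476·2.296=0.109; a1+a2=0.000 < 0.109 ≤ a1+…+a3=2.296 → R3 fires; B=6 G=6 A=0 X=6 E=6
Draw 6: a1=0.000, a2=0.000, a3=1.968, a0=1.968; τ=−ln(0.3515)/1.968=0.531 → t=1.872; u2·a0=0.1275·1.968=0.251; a1+a2=0.000 < 0.251 ≤ a1+…+a3=1.968 → R3 fires; B=7 G=6 A=0 X=6 E=5
Draw 7: a1=0.000, a2=0.000, a3=1.640, a0=1.640; τ=−ln(0.4295)/1.640=0.515 → t=2.387; u2·a0=0.9257·1.640=1.518; a1+a2=0.000 < 1.518 ≤ a1+…+a3=1.640 → R3 fires; B=8 G=6 A=0 X=6 E=4
Draw 8: a1=0.000, a2=0.000, a3=1.312, a0=1.312; τ=−ln(0.1104)/1.312=1.680 → t=4.067; u2·a0=0.4919·1.312=0.645; a1+a2=0.000 < 0.645 ≤ a1+…+a3=1.312 → R3 fires; B=9 G=6 A=0 X=6 E=3
Draw 9: a1=0.000, a2=0.000, a3=0.984, a0=0.984; τ=−ln(0.0600)/0.984=2.859 → t=6.926 > T=5.65: stop.
E first becomes ≥ 6 when it reaches 7 at the event at t=0.046.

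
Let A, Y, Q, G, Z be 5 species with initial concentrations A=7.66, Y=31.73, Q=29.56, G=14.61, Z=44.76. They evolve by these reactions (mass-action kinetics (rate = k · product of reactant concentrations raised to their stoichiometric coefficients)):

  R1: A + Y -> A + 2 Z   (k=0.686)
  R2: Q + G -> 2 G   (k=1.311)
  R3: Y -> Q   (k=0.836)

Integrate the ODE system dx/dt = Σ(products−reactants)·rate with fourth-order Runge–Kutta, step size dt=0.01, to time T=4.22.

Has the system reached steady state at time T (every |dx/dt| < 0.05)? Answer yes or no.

RK4 with dt=0.01: 422 steps to T=4.22. Trajectory (selected grid times):
t=0.00: A=7.66 Y=31.73 Q=29.56 G=14.61 Z=44.76
t=0.47: A=7.66 Y=1.81 Q=0.03 G=48.25 Z=96.38
t=0.94: A=7.66 Y=0.10 Q=0.00 G=48.51 Z=99.33
t=1.41: A=7.66 Y=0.01 Q=0.00 G=48.52 Z=99.50
t=1.88: A=7.66 Y=0.00 Q=0.00 G=48.53 Z=99.51
t=2.34: A=7.66 Y=0.00 Q=0.00 G=48.53 Z=99.51
t=2.81: A=7.66 Y=0.00 Q=0.00 G=48.53 Z=99.51
t=3.28: A=7.66 Y=0.00 Q=0.00 G=48.53 Z=99.51
t=3.75: A=7.66 Y=0.00 Q=0.00 G=48.53 Z=99.51
t=4.22: A=7.66 Y=0.00 Q=0.00 G=48.53 Z=99.51
Rates at T: R1=0.0000, R2=0.0000, R3=0.0000
dx/dt at T (Σ net stoichiometry × rate): A=+0.0000, Y=-0.0000, Q=-0.0000, G=+0.0000, Z=+0.0000
Largest |dx/dt| is |+0.0000| (Z) < 0.05 → steady.

Steady state at T: yes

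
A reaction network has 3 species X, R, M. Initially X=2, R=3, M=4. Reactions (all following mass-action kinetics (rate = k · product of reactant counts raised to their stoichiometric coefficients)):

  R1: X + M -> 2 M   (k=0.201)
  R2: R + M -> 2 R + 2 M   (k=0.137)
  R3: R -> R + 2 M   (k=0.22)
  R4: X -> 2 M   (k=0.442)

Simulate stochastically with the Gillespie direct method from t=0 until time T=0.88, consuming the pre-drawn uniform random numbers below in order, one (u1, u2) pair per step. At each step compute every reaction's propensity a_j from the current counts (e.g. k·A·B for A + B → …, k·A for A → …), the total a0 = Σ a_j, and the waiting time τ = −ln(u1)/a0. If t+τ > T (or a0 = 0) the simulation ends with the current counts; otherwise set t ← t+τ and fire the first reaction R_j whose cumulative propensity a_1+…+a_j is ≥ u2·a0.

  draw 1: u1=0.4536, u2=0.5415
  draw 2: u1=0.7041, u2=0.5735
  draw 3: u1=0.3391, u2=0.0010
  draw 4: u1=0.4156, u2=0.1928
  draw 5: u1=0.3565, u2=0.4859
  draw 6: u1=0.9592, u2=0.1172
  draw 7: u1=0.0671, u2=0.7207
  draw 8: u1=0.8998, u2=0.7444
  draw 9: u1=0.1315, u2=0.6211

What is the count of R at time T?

R at T = 9

t=0.000: X=2 R=3 M=4
Draw 1: a1=1.608, a2=1.644, a3=0.660, a4=0.884, a0=4.796; τ=−ln(0.4536)/4.796=0.165 → t=0.165; u2·a0=0.5415·4.796=2.597; a1=1.608 < 2.597 ≤ a1+a2=3.252 → R2 fires; X=2 R=4 M=5
Draw 2: a1=2.010, a2=2.740, a3=0.880, a4=0.884, a0=6.514; τ=−ln(0.7041)/6.514=0.054 → t=0.219; u2·a0=0.5735·6.514=3.736; a1=2.010 < 3.736 ≤ a1+a2=4.750 → R2 fires; X=2 R=5 M=6
Draw 3: a1=2.412, a2=4.110, a3=1.100, a4=0.884, a0=8.506; τ=−ln(0.3391)/8.506=0.127 → t=0.346; u2·a0=0.0010·8.506=0.009 ≤ a1=2.412 → R1 fires; X=1 R=5 M=7
Draw 4: a1=1.407, a2=4.795, a3=1.100, a4=0.442, a0=7.744; τ=−ln(0.4156)/7.744=0.113 → t=0.459; u2·a0=0.1928·7.744=1.493; a1=1.407 < 1.493 ≤ a1+a2=6.202 → R2 fires; X=1 R=6 M=8
Draw 5: a1=1.608, a2=6.576, a3=1.320, a4=0.442, a0=9.946; τ=−ln(0.3565)/9.946=0.104 → t=0.563; u2·a0=0.4859·9.946=4.833; a1=1.608 < 4.833 ≤ a1+a2=8.184 → R2 fires; X=1 R=7 M=9
Draw 6: a1=1.809, a2=8.631, a3=1.540, a4=0.442, a0=12.422; τ=−ln(0.9592)/12.422=0.003 → t=0.566; u2·a0=0.1172·12.422=1.456 ≤ a1=1.809 → R1 fires; X=0 R=7 M=10
Draw 7: a1=0.000, a2=9.590, a3=1.540, a4=0.000, a0=11.130; τ=−ln(0.0671)/11.130=0.243 → t=0.809; u2·a0=0.7207·11.130=8.021; a1=0.000 < 8.021 ≤ a1+a2=9.590 → R2 fires; X=0 R=8 M=11
Draw 8: a1=0.000, a2=12.056, a3=1.760, a4=0.000, a0=13.816; τ=−ln(0.8998)/13.816=0.008 → t=0.817; u2·a0=0.7444·13.816=10.285; a1=0.000 < 10.285 ≤ a1+a2=12.056 → R2 fires; X=0 R=9 M=12
Draw 9: a1=0.000, a2=14.796, a3=1.980, a4=0.000, a0=16.776; τ=−ln(0.1315)/16.776=0.121 → t=0.938 > T=0.88: stop.
Read off R at T=0.88: 9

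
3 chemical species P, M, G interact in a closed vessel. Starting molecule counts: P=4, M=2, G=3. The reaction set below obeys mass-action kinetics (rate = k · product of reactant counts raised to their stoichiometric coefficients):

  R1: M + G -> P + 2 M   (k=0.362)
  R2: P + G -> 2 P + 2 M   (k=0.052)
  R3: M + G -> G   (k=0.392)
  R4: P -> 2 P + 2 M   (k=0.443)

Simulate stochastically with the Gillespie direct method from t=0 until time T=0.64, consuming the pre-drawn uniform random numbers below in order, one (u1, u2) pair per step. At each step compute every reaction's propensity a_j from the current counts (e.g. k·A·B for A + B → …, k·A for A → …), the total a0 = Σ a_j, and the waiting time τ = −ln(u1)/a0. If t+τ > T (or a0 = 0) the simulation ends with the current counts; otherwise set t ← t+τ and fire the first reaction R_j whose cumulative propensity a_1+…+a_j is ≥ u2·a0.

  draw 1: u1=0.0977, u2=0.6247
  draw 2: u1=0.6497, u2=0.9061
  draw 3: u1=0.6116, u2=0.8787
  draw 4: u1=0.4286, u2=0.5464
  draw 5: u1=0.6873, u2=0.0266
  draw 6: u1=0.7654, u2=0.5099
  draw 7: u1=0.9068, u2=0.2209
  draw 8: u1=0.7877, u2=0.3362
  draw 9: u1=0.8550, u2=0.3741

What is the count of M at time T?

t=0.000: P=4 M=2 G=3
Draw 1: a1=2.172, a2=0.624, a3=2.352, a4=1.772, a0=6.920; τ=−ln(0.0977)/6.920=0.336 → t=0.336; u2·a0=0.6247·6.920=4.323; a1+a2=2.796 < 4.323 ≤ a1+…+a3=5.148 → R3 fires; P=4 M=1 G=3
Draw 2: a1=1.086, a2=0.624, a3=1.176, a4=1.772, a0=4.658; τ=−ln(0.6497)/4.658=0.093 → t=0.429; u2·a0=0.9061·4.658=4.221; a1+…+a3=2.886 < 4.221 ≤ a1+…+a4=4.658 → R4 fires; P=5 M=3 G=3
Draw 3: a1=3.258, a2=0.780, a3=3.528, a4=2.215, a0=9.781; τ=−ln(0.6116)/9.781=0.050 → t=0.479; u2·a0=0.8787·9.781=8.595; a1+…+a3=7.566 < 8.595 ≤ a1+…+a4=9.781 → R4 fires; P=6 M=5 G=3
Draw 4: a1=5.430, a2=0.936, a3=5.880, a4=2.658, a0=14.904; τ=−ln(0.4286)/14.904=0.057 → t=0.536; u2·a0=0.5464·14.904=8.144; a1+a2=6.366 < 8.144 ≤ a1+…+a3=12.246 → R3 fires; P=6 M=4 G=3
Draw 5: a1=4.344, a2=0.936, a3=4.704, a4=2.658, a0=12.642; τ=−ln(0.6873)/12.642=0.030 → t=0.565; u2·a0=0.0266·12.642=0.336 ≤ a1=4.344 → R1 fires; P=7 M=5 G=2
Draw 6: a1=3.620, a2=0.728, a3=3.920, a4=3.101, a0=11.369; τ=−ln(0.7654)/11.369=0.024 → t=0.589; u2·a0=0.5099·11.369=5.797; a1+a2=4.348 < 5.797 ≤ a1+…+a3=8.268 → R3 fires; P=7 M=4 G=2
Draw 7: a1=2.896, a2=0.728, a3=3.136, a4=3.101, a0=9.861; τ=−ln(0.9068)/9.861=0.010 → t=0.599; u2·a0=0.2209·9.861=2.178 ≤ a1=2.896 → R1 fires; P=8 M=5 G=1
Draw 8: a1=1.810, a2=0.416, a3=1.960, a4=3.544, a0=7.730; τ=−ln(0.7877)/7.730=0.031 → t=0.630; u2·a0=0.3362·7.730=2.599; a1+a2=2.226 < 2.599 ≤ a1+…+a3=4.186 → R3 fires; P=8 M=4 G=1
Draw 9: a1=1.448, a2=0.416, a3=1.568, a4=3.544, a0=6.976; τ=−ln(0.8550)/6.976=0.022 → t=0.652 > T=0.64: stop.
Read off M at T=0.64: 4

M at T = 4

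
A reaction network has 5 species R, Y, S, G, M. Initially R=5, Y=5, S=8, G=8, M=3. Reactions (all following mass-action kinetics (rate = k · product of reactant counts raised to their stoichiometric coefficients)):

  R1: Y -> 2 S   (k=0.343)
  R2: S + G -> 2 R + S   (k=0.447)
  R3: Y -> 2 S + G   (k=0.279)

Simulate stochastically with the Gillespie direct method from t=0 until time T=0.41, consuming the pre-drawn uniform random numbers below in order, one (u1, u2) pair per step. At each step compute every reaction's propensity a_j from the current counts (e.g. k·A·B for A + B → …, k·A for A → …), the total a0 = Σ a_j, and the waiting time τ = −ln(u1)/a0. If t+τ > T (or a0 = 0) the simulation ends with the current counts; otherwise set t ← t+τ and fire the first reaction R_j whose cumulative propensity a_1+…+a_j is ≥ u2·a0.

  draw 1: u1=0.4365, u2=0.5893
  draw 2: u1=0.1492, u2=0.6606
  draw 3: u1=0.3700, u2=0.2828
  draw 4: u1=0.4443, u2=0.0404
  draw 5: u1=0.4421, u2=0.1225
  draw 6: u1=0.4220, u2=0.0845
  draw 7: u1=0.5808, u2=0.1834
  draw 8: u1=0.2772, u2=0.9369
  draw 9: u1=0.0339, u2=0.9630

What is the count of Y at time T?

Y at T = 3

t=0.000: R=5 Y=5 S=8 G=8 M=3
Draw 1: a1=1.715, a2=28.608, a3=1.395, a0=31.718; τ=−ln(0.4365)/31.718=0.026 → t=0.026; u2·a0=0.5893·31.718=18.691; a1=1.715 < 18.691 ≤ a1+a2=30.323 → R2 fires; R=7 Y=5 S=8 G=7 M=3
Draw 2: a1=1.715, a2=25.032, a3=1.395, a0=28.142; τ=−ln(0.1492)/28.142=0.068 → t=0.094; u2·a0=0.6606·28.142=18.591; a1=1.715 < 18.591 ≤ a1+a2=26.747 → R2 fires; R=9 Y=5 S=8 G=6 M=3
Draw 3: a1=1.715, a2=21.456, a3=1.395, a0=24.566; τ=−ln(0.3700)/24.566=0.040 → t=0.134; u2·a0=0.2828·24.566=6.947; a1=1.715 < 6.947 ≤ a1+a2=23.171 → R2 fires; R=11 Y=5 S=8 G=5 M=3
Draw 4: a1=1.715, a2=17.880, a3=1.395, a0=20.990; τ=−ln(0.4443)/20.990=0.039 → t=0.173; u2·a0=0.0404·20.990=0.848 ≤ a1=1.715 → R1 fires; R=11 Y=4 S=10 G=5 M=3
Draw 5: a1=1.372, a2=22.350, a3=1.116, a0=24.838; τ=−ln(0.4421)/24.838=0.033 → t=0.206; u2·a0=0.1225·24.838=3.043; a1=1.372 < 3.043 ≤ a1+a2=23.722 → R2 fires; R=13 Y=4 S=10 G=4 M=3
Draw 6: a1=1.372, a2=17.880, a3=1.116, a0=20.368; τ=−ln(0.4220)/20.368=0.042 → t=0.248; u2·a0=0.0845·20.368=1.721; a1=1.372 < 1.721 ≤ a1+a2=19.252 → R2 fires; R=15 Y=4 S=10 G=3 M=3
Draw 7: a1=1.372, a2=13.410, a3=1.116, a0=15.898; τ=−ln(0.5808)/15.898=0.034 → t=0.282; u2·a0=0.1834·15.898=2.916; a1=1.372 < 2.916 ≤ a1+a2=14.782 → R2 fires; R=17 Y=4 S=10 G=2 M=3
Draw 8: a1=1.372, a2=8.940, a3=1.116, a0=11.428; τ=−ln(0.2772)/11.428=0.112 → t=0.395; u2·a0=0.9369·11.428=10.707; a1+a2=10.312 < 10.707 ≤ a1+…+a3=11.428 → R3 fires; R=17 Y=3 S=12 G=3 M=3
Draw 9: a1=1.029, a2=16.092, a3=0.837, a0=17.958; τ=−ln(0.0339)/17.958=0.188 → t=0.583 > T=0.41: stop.
Read off Y at T=0.41: 3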